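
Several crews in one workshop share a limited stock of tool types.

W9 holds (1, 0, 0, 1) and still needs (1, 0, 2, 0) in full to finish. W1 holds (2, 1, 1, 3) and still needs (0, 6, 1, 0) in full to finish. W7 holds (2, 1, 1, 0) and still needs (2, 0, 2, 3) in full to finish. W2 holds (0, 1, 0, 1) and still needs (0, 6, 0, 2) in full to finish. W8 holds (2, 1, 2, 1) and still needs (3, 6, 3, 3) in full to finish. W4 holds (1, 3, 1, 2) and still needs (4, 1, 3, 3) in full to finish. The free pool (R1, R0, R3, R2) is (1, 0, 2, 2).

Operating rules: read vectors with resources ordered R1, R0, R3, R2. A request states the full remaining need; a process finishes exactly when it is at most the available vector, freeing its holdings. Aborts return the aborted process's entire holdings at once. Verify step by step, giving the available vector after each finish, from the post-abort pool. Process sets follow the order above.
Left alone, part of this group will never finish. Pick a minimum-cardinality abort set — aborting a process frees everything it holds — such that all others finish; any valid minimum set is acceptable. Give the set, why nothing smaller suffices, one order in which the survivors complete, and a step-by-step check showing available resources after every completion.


Abort W1 and W8.
Key observation: no ordering could ever have run W2 before the abort of W1 and W8; with (4, 2, 3, 4) back in the pool it fits at step 3.
Why nothing smaller works — every single abort fails: W9 alone leaves W1 blocked (short on R0); W1 alone leaves W2 blocked (short on R0); W7 alone leaves W1 blocked (short on R0); W2 alone leaves W1 blocked (short on R0); W8 alone leaves W1 blocked (short on R0); W4 alone leaves W1 blocked (short on R0).
One survivor order: W4, W7, W2, W9. Verifying each step (post-abort pool first):
  pool = (5, 2, 5, 6)
  W4 needs (4, 1, 3, 3) <= (5, 2, 5, 6) -> finishes; pool += (1, 3, 1, 2) = (6, 5, 6, 8)
  W7 needs (2, 0, 2, 3) <= (6, 5, 6, 8) -> finishes; pool += (2, 1, 1, 0) = (8, 6, 7, 8)
  W2 needs (0, 6, 0, 2) <= (8, 6, 7, 8) -> finishes; pool += (0, 1, 0, 1) = (8, 7, 7, 9)
  W9 needs (1, 0, 2, 0) <= (8, 7, 7, 9) -> finishes; pool += (1, 0, 0, 1) = (9, 7, 7, 10)


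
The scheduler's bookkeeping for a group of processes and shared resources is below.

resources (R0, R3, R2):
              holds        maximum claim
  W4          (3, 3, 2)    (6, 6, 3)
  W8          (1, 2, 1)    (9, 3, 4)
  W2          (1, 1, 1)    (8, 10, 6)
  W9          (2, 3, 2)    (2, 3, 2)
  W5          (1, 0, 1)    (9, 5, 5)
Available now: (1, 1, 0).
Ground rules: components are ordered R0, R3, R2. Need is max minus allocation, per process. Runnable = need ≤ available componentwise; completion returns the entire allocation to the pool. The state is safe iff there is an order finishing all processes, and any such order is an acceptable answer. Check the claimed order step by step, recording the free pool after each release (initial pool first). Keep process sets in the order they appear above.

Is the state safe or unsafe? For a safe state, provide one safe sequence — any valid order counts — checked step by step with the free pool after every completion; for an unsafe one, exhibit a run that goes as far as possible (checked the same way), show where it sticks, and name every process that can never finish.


UNSAFE — no complete ordering exists.
Key observation: R0 is the bottleneck — with W9, W4 done the pool holds (6, 7, 4), short of every remaining need.
The run W9, W4 cannot be extended any further. Step-by-step check:
  pool = (1, 1, 0)
  W9 needs (0, 0, 0) <= (1, 1, 0) -> finishes; pool += (2, 3, 2) = (3, 4, 2)
  W4 needs (3, 3, 1) <= (3, 4, 2) -> finishes; pool += (3, 3, 2) = (6, 7, 4)
  W8 still needs (8, 1, 3) but only (6, 7, 4) is free — short on R0
  W2 still needs (7, 9, 5) but only (6, 7, 4) is free — short on R0, R3 and R2
  W5 still needs (8, 5, 4) but only (6, 7, 4) is free — short on R0
Never able to finish: W8, W2 and W5.


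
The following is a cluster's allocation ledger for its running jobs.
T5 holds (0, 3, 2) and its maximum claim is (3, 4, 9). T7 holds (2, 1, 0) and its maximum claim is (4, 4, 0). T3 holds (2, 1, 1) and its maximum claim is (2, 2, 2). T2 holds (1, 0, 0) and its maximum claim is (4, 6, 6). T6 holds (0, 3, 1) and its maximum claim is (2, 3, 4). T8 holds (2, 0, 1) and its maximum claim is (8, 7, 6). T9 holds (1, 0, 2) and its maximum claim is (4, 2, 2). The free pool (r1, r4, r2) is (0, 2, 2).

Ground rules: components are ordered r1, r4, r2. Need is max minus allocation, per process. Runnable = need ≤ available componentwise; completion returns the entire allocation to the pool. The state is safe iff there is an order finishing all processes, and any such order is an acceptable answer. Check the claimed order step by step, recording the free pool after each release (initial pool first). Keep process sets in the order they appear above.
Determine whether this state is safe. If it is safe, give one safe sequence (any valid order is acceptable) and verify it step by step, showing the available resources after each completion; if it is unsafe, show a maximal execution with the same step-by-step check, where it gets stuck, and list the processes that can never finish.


SAFE — a valid safe sequence is T3, T6, T7, T9, T2, T8, T5.
Key observation: T6 marks the first exact bind of the order: its need (2, 0, 3) fits the free (2, 3, 3) with zero slack on a requested resource.
Check, step by step:
  pool = (0, 2, 2)
  run T3 (needs (0, 1, 1), free (0, 2, 2)); after release of (2, 1, 1) the pool is (2, 3, 3)
  run T6 (needs (2, 0, 3), free (2, 3, 3)); after release of (0, 3, 1) the pool is (2, 6, 4)
  run T7 (needs (2, 3, 0), free (2, 6, 4)); after release of (2, 1, 0) the pool is (4, 7, 4)
  run T9 (needs (3, 2, 0), free (4, 7, 4)); after release of (1, 0, 2) the pool is (5, 7, 6)
  run T2 (needs (3, 6, 6), free (5, 7, 6)); after release of (1, 0, 0) the pool is (6, 7, 6)
  run T8 (needs (6, 7, 5), free (6, 7, 6)); after release of (2, 0, 1) the pool is (8, 7, 7)
  run T5 (needs (3, 1, 7), free (8, 7, 7)); after release of (0, 3, 2) the pool is (8, 10, 9)


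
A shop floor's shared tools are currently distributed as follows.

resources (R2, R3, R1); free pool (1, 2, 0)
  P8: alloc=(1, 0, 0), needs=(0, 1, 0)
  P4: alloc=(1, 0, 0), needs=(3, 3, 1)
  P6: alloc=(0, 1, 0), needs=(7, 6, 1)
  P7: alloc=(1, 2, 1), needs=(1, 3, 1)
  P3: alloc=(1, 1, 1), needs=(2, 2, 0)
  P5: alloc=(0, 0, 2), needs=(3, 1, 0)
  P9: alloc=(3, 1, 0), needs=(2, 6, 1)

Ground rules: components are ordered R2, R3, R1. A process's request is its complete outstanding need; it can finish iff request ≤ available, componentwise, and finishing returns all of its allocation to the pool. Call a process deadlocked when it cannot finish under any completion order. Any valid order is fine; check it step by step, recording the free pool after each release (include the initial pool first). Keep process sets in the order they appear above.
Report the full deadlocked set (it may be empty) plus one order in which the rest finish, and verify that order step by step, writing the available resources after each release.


Deadlocked: P6 and P9.
Key observation: P8, P3, P4, P5, P7 can finish, but then (5, 5, 4) is all there is, and the blocked group's R3 demands exceed it.
A valid finishing order for the others: P8, P3, P4, P5, P7. Walking it through:
  pool = (1, 2, 0)
  P8 needs (0, 1, 0) <= (1, 2, 0) -> finishes; pool += (1, 0, 0) = (2, 2, 0)
  P3 needs (2, 2, 0) <= (2, 2, 0) -> finishes; pool += (1, 1, 1) = (3, 3, 1)
  P4 needs (3, 3, 1) <= (3, 3, 1) -> finishes; pool += (1, 0, 0) = (4, 3, 1)
  P5 needs (3, 1, 0) <= (4, 3, 1) -> finishes; pool += (0, 0, 2) = (4, 3, 3)
  P7 needs (1, 3, 1) <= (4, 3, 3) -> finishes; pool += (1, 2, 1) = (5, 5, 4)
The blocked processes can never fit:
  blocked: P6 wants (7, 6, 1), pool (5, 5, 4) — not enough R2 and R3
  blocked: P9 wants (2, 6, 1), pool (5, 5, 4) — not enough R3


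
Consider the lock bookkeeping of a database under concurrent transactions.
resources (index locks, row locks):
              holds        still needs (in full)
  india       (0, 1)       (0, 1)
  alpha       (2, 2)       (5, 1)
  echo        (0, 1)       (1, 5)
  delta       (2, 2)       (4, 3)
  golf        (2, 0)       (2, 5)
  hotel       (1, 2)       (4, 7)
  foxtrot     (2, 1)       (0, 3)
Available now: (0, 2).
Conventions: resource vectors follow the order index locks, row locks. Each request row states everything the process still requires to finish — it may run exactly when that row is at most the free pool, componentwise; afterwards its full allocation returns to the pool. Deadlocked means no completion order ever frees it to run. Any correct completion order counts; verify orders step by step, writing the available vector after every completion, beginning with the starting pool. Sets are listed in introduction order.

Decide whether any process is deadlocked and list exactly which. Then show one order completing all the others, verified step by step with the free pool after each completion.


The deadlocked set is alpha, echo, delta, golf and hotel.
Key observation: after india, foxtrot the pool peaks at (2, 4), and each blocked process is short somewhere: alpha on index locks; echo on row locks; delta on index locks; golf on row locks; hotel on index locks, row locks.
The rest can finish in the order india, foxtrot. Walking it through:
  pool = (0, 2)
  india: need (0, 1) fits (0, 2); releases (0, 1), pool now (0, 3)
  foxtrot: need (0, 3) fits (0, 3); releases (2, 1), pool now (2, 4)
The stuck group stays short no matter what:
  blocked: alpha wants (5, 1), pool (2, 4) — not enough index locks
  blocked: echo wants (1, 5), pool (2, 4) — not enough row locks
  blocked: delta wants (4, 3), pool (2, 4) — not enough index locks
  blocked: golf wants (2, 5), pool (2, 4) — not enough row locks
  blocked: hotel wants (4, 7), pool (2, 4) — not enough index locks and row locks


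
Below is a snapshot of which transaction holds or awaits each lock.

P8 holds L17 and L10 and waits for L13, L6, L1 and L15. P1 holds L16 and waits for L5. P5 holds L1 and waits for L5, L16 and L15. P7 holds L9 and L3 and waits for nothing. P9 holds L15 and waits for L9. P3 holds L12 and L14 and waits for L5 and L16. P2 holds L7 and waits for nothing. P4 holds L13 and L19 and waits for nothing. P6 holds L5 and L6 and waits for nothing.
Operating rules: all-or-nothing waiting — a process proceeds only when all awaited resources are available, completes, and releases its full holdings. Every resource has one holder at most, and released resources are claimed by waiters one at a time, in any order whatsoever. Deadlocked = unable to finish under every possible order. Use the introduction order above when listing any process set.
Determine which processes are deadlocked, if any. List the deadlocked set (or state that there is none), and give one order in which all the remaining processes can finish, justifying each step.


The deadlocked set is empty.
Key observation: although several processes wait, no cycle exists — each chain bottoms out at a free runner.
The rest can finish in the order P7, P6, P9, P1, P4, P5, P2, P8, P3.
Step-by-step check:
  P7 waits on nothing -> runs at once and releases L9 and L3
  P6 waits on nothing -> runs at once and releases L5 and L6
  run P9 (all its waits — L9 — are resolved); releases L15
  run P1 (all its waits — L5 — are resolved); releases L16
  P4 waits on nothing -> runs at once and releases L13 and L19
  run P5 (all its waits — L5, L16 and L15 — are resolved); releases L1
  P2 waits on nothing -> runs at once and releases L7
  run P8 (all its waits — L13, L6, L1 and L15 — are resolved); releases L17 and L10
  run P3 (all its waits — L5 and L16 — are resolved); releases L12 and L14


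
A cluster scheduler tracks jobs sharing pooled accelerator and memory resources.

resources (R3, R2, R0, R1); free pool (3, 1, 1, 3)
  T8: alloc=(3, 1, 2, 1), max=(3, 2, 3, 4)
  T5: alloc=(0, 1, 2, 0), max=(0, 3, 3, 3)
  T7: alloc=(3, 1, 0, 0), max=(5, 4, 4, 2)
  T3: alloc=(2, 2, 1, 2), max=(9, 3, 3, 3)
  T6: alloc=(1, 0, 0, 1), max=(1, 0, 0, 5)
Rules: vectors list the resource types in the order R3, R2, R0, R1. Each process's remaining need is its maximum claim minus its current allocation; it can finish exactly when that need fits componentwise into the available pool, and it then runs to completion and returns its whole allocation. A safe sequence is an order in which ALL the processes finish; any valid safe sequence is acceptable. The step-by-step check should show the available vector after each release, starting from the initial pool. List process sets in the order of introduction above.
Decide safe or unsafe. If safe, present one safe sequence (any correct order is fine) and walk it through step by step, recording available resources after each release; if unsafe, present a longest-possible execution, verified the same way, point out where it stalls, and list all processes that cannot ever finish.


SAFE. One safe sequence: T8, T6, T5, T3, T7.
Key observation: the order's first zero-slack moment is T8 ((0, 1, 1, 3) needed, (3, 1, 1, 3) free — a requested resource with nothing to spare).
Check, step by step:
  pool = (3, 1, 1, 3)
  run T8 (needs (0, 1, 1, 3), free (3, 1, 1, 3)); after release of (3, 1, 2, 1) the pool is (6, 2, 3, 4)
  run T6 (needs (0, 0, 0, 4), free (6, 2, 3, 4)); after release of (1, 0, 0, 1) the pool is (7, 2, 3, 5)
  run T5 (needs (0, 2, 1, 3), free (7, 2, 3, 5)); after release of (0, 1, 2, 0) the pool is (7, 3, 5, 5)
  run T3 (needs (7, 1, 2, 1), free (7, 3, 5, 5)); after release of (2, 2, 1, 2) the pool is (9, 5, 6, 7)
  run T7 (needs (2, 3, 4, 2), free (9, 5, 6, 7)); after release of (3, 1, 0, 0) the pool is (12, 6, 6, 7)


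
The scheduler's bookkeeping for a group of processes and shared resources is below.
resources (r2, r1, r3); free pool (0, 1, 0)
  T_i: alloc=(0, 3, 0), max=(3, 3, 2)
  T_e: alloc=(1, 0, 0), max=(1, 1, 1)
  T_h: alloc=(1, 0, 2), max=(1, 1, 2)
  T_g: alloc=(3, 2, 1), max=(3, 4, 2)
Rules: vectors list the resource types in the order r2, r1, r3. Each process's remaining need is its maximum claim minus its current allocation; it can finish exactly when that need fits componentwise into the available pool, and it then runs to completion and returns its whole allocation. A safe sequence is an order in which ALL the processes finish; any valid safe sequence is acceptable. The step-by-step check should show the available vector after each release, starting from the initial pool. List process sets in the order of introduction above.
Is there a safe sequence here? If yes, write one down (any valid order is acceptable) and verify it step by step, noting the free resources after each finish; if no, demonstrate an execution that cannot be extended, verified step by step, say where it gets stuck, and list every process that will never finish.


UNSAFE.
Key observation: after T_h, T_e the pool peaks at (2, 1, 2), and each blocked process is short somewhere: T_i on r2; T_g on r1.
The run T_h, T_e cannot be extended any further. Walking it through:
  pool = (0, 1, 0)
  T_h needs (0, 1, 0) <= (0, 1, 0) -> finishes; pool += (1, 0, 2) = (1, 1, 2)
  T_e needs (0, 1, 1) <= (1, 1, 2) -> finishes; pool += (1, 0, 0) = (2, 1, 2)
  T_i still needs (3, 0, 2) but only (2, 1, 2) is free — short on r2
  T_g still needs (0, 2, 1) but only (2, 1, 2) is free — short on r1
Processes that can never finish: T_i and T_g.


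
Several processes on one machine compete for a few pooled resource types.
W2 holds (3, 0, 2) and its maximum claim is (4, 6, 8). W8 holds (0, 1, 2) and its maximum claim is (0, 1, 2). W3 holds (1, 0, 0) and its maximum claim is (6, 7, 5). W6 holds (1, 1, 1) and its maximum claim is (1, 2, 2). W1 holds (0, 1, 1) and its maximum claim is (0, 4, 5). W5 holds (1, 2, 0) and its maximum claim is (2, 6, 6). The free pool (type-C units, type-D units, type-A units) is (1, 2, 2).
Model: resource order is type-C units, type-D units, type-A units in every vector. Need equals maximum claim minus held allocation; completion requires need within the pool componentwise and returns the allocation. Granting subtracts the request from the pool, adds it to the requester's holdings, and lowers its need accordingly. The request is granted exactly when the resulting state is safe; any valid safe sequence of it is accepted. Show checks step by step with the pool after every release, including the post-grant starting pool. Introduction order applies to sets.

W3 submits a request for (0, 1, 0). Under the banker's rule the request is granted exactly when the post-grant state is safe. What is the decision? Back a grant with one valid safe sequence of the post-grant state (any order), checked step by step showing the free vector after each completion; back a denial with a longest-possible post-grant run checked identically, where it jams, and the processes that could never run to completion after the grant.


GRANT: granting preserves safety; a valid post-grant sequence is W8, W6, W1, W5, W2, W3.
Key observation: (1, 1, 2) free after granting still covers W8 first, and each release covers the next.
Check on the post-grant state, step by step:
  pool = (1, 1, 2)
  W8: need (0, 0, 0) fits (1, 1, 2); releases (0, 1, 2), pool now (1, 2, 4)
  W6: need (0, 1, 1) fits (1, 2, 4); releases (1, 1, 1), pool now (2, 3, 5)
  W1: need (0, 3, 4) fits (2, 3, 5); releases (0, 1, 1), pool now (2, 4, 6)
  W5: need (1, 4, 6) fits (2, 4, 6); releases (1, 2, 0), pool now (3, 6, 6)
  W2: need (1, 6, 6) fits (3, 6, 6); releases (3, 0, 2), pool now (6, 6, 8)
  W3: need (5, 6, 5) fits (6, 6, 8); releases (1, 1, 0), pool now (7, 7, 8)


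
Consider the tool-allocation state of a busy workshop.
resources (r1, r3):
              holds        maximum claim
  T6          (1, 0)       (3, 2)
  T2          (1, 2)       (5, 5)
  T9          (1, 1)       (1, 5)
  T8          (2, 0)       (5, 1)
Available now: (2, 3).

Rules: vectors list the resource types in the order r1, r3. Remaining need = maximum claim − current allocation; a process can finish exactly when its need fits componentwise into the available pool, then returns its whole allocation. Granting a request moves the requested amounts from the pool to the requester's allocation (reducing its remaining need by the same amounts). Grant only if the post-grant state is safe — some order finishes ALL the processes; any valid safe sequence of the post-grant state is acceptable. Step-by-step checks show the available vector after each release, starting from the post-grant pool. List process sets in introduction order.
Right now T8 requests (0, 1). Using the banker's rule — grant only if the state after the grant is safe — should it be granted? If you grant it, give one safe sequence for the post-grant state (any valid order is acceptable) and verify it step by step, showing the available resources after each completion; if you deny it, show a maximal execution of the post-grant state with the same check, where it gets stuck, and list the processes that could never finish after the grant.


GRANT — the state after the grant stays safe, e.g. via T6, T8, T2, T9.
Key observation: with (2, 2) left after the transfer, T6 can run at once — the state stays safe.
Verifying the post-grant state step by step:
  pool = (2, 2)
  run T6 (needs (2, 2), free (2, 2)); after release of (1, 0) the pool is (3, 2)
  run T8 (needs (3, 0), free (3, 2)); after release of (2, 1) the pool is (5, 3)
  run T2 (needs (4, 3), free (5, 3)); after release of (1, 2) the pool is (6, 5)
  run T9 (needs (0, 4), free (6, 5)); after release of (1, 1) the pool is (7, 6)


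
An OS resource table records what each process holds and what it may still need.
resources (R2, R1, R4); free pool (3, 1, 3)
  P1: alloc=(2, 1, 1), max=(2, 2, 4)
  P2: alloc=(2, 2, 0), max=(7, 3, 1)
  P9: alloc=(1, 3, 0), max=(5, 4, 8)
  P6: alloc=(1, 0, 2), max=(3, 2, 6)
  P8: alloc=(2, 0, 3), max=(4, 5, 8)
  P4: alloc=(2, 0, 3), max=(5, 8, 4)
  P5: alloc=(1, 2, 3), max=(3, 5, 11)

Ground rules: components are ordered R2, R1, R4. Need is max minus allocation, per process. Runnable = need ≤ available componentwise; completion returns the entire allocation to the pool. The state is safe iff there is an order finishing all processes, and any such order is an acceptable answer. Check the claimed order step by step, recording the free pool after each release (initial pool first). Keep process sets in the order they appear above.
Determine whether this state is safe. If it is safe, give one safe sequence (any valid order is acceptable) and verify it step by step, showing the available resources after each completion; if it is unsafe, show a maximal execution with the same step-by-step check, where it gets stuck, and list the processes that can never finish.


UNSAFE.
Key observation: after P1, P2, P6 the pool peaks at (8, 4, 6), and each blocked process is short somewhere: P9 on R4; P8 on R1; P4 on R1; P5 on R4.
The run P1, P2, P6 cannot be extended any further. Check, step by step:
  pool = (3, 1, 3)
  run P1 (needs (0, 1, 3), free (3, 1, 3)); after release of (2, 1, 1) the pool is (5, 2, 4)
  run P2 (needs (5, 1, 1), free (5, 2, 4)); after release of (2, 2, 0) the pool is (7, 4, 4)
  run P6 (needs (2, 2, 4), free (7, 4, 4)); after release of (1, 0, 2) the pool is (8, 4, 6)
  P9 still needs (4, 1, 8) but only (8, 4, 6) is free — short on R4
  P8 still needs (2, 5, 5) but only (8, 4, 6) is free — short on R1
  P4 still needs (3, 8, 1) but only (8, 4, 6) is free — short on R1
  P5 still needs (2, 3, 8) but only (8, 4, 6) is free — short on R4
Processes that can never finish: P9, P8, P4 and P5.


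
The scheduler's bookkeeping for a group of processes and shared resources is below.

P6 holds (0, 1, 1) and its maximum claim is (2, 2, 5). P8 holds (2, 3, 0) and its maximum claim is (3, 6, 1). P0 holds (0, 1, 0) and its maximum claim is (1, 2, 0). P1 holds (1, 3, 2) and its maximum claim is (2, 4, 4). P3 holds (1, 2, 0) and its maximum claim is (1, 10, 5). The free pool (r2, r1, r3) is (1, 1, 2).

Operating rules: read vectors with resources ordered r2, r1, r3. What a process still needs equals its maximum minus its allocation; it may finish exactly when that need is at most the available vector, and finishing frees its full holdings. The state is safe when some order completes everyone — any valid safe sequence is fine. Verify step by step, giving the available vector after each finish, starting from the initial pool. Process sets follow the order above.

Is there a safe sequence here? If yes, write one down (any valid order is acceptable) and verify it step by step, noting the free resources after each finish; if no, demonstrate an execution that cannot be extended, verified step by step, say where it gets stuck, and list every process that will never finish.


SAFE, for example via the order P1, P6, P8, P0, P3.
Key observation: at P1 the run first touches a limit — (1, 1, 2) against (1, 1, 2), exact on a resource it actually requests.
Walking it through:
  pool = (1, 1, 2)
  run P1 (needs (1, 1, 2), free (1, 1, 2)); after release of (1, 3, 2) the pool is (2, 4, 4)
  run P6 (needs (2, 1, 4), free (2, 4, 4)); after release of (0, 1, 1) the pool is (2, 5, 5)
  run P8 (needs (1, 3, 1), free (2, 5, 5)); after release of (2, 3, 0) the pool is (4, 8, 5)
  run P0 (needs (1, 1, 0), free (4, 8, 5)); after release of (0, 1, 0) the pool is (4, 9, 5)
  run P3 (needs (0, 8, 5), free (4, 9, 5)); after release of (1, 2, 0) the pool is (5, 11, 5)


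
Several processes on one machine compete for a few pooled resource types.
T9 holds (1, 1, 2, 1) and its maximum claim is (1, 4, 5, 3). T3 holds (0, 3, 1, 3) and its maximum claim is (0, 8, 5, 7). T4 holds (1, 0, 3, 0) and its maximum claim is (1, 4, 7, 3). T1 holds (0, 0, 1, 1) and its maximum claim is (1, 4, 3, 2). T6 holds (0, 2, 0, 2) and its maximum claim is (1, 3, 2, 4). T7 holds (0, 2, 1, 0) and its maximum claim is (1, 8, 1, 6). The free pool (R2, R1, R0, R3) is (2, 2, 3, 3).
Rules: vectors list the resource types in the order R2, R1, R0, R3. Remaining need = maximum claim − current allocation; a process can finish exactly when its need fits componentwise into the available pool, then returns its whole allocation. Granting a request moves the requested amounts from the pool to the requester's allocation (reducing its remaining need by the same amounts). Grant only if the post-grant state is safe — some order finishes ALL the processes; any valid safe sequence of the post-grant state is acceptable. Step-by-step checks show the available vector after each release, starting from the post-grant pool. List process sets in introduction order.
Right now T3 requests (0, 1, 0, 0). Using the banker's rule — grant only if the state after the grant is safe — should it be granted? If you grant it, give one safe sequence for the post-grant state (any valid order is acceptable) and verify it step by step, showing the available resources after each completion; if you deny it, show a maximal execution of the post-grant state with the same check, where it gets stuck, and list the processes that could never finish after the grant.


GRANT — the state after the grant stays safe, e.g. via T6, T9, T3, T1, T7, T4.
Key observation: even at the reduced pool (2, 1, 3, 3), T6 fits immediately, so safety survives the grant.
Verifying the post-grant state step by step:
  pool = (2, 1, 3, 3)
  T6 needs (1, 1, 2, 2) <= (2, 1, 3, 3) -> finishes; pool += (0, 2, 0, 2) = (2, 3, 3, 5)
  T9 needs (0, 3, 3, 2) <= (2, 3, 3, 5) -> finishes; pool += (1, 1, 2, 1) = (3, 4, 5, 6)
  T3 needs (0, 4, 4, 4) <= (3, 4, 5, 6) -> finishes; pool += (0, 4, 1, 3) = (3, 8, 6, 9)
  T1 needs (1, 4, 2, 1) <= (3, 8, 6, 9) -> finishes; pool += (0, 0, 1, 1) = (3, 8, 7, 10)
  T7 needs (1, 6, 0, 6) <= (3, 8, 7, 10) -> finishes; pool += (0, 2, 1, 0) = (3, 10, 8, 10)
  T4 needs (0, 4, 4, 3) <= (3, 10, 8, 10) -> finishes; pool += (1, 0, 3, 0) = (4, 10, 11, 10)


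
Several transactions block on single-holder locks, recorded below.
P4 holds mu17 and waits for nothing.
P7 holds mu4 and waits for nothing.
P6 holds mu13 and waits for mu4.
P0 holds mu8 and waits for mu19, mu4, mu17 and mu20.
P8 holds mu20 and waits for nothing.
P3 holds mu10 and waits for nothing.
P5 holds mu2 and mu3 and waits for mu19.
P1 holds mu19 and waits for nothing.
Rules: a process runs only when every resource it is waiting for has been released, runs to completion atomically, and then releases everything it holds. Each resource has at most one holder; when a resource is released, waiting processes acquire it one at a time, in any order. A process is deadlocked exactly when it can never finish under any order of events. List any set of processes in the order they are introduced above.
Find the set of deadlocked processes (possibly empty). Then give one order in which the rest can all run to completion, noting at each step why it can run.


The deadlocked set is empty.
Key observation: the wait relation is loop-free; peeling off processes with no waits unwinds the whole state.
A valid finishing order for the others: P7, P4, P1, P8, P5, P6, P0, P3.
Verifying each step:
  P7 waits on nothing -> runs at once and releases mu4
  P4 waits on nothing -> runs at once and releases mu17
  P1 waits on nothing -> runs at once and releases mu19
  P8 waits on nothing -> runs at once and releases mu20
  run P5 (all its waits — mu19 — are resolved); releases mu2 and mu3
  run P6 (all its waits — mu4 — are resolved); releases mu13
  run P0 (all its waits — mu19, mu4, mu17 and mu20 — are resolved); releases mu8
  P3 waits on nothing -> runs at once and releases mu10


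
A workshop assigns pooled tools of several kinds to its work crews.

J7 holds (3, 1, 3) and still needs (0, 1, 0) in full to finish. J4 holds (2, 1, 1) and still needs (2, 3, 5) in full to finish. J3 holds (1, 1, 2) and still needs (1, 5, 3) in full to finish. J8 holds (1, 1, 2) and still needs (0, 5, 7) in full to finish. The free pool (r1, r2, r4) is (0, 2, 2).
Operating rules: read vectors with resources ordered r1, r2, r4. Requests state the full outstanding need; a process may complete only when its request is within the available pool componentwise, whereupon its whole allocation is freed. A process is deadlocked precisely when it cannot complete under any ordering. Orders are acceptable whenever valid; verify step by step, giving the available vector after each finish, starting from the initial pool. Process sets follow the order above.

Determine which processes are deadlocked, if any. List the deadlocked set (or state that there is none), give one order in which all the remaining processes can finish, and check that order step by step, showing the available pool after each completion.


The deadlocked set is J3 and J8.
Key observation: J7, J4 can finish, but then (5, 4, 6) is all there is, and the blocked group's r2 demands exceed it.
A valid finishing order for the others: J7, J4. Walking it through:
  pool = (0, 2, 2)
  J7: need (0, 1, 0) fits (0, 2, 2); releases (3, 1, 3), pool now (3, 3, 5)
  J4: need (2, 3, 5) fits (3, 3, 5); releases (2, 1, 1), pool now (5, 4, 6)
None of the blocked processes ever fits:
  blocked: J3 wants (1, 5, 3), pool (5, 4, 6) — not enough r2
  blocked: J8 wants (0, 5, 7), pool (5, 4, 6) — not enough r2 and r4


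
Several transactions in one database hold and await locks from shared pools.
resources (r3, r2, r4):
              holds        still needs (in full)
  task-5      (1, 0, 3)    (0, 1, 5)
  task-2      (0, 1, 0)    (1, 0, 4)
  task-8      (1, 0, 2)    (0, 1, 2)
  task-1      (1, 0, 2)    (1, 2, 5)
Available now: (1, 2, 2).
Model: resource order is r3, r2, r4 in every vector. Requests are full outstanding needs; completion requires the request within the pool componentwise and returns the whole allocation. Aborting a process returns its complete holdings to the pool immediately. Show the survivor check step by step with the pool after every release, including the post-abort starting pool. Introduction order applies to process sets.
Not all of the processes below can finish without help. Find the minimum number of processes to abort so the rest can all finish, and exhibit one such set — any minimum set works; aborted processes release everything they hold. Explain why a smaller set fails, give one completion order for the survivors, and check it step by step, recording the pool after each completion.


Minimum abort set: task-5.
Key observation: task-1 could never have finished before the abort; with (1, 0, 3) returned by task-5, it fits at step 2.
No smaller set exists: with zero aborts the deadlock remains.
One survivor order: task-2, task-1, task-8. Walking it through (post-abort pool first):
  pool = (2, 2, 5)
  task-2: need (1, 0, 4) fits (2, 2, 5); releases (0, 1, 0), pool now (2, 3, 5)
  task-1: need (1, 2, 5) fits (2, 3, 5); releases (1, 0, 2), pool now (3, 3, 7)
  task-8: need (0, 1, 2) fits (3, 3, 7); releases (1, 0, 2), pool now (4, 3, 9)


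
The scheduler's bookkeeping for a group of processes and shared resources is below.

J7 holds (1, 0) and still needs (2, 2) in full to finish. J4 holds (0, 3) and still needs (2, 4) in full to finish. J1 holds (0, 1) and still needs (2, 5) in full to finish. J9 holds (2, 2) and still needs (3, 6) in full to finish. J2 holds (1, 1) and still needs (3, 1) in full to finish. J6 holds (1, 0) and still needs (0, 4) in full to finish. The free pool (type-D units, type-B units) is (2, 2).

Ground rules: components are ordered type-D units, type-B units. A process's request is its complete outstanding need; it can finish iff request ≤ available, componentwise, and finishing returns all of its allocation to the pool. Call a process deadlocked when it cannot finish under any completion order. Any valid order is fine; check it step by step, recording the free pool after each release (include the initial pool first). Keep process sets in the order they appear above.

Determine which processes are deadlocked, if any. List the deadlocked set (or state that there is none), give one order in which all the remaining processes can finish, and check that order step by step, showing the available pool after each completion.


Deadlocked: J4, J1, J9 and J6.
Key observation: type-B units is the bottleneck — with J7, J2 done the pool holds (4, 3), short of every remaining need.
One completion order for the rest: J7, J2. Walking it through:
  pool = (2, 2)
  J7: need (2, 2) fits (2, 2); releases (1, 0), pool now (3, 2)
  J2: need (3, 1) fits (3, 2); releases (1, 1), pool now (4, 3)
The stuck group stays short no matter what:
  J4 still needs (2, 4) but only (4, 3) is free — short on type-B units
  J1 still needs (2, 5) but only (4, 3) is free — short on type-B units
  J9 still needs (3, 6) but only (4, 3) is free — short on type-B units
  J6 still needs (0, 4) but only (4, 3) is free — short on type-B units


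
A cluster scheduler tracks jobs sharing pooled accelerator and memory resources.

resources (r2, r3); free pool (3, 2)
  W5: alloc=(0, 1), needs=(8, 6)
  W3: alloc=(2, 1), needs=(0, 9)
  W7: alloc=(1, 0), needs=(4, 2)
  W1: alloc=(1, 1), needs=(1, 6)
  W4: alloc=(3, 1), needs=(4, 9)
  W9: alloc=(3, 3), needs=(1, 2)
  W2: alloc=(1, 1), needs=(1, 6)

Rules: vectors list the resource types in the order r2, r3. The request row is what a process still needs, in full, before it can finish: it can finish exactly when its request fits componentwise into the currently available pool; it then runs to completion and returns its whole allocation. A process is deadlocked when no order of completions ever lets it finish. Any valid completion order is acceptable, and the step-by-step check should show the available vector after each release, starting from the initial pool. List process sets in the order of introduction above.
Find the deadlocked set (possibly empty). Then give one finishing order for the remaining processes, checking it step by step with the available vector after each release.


The deadlocked set is W5, W3, W1, W4 and W2.
Key observation: after W9, W7 complete, (7, 5) is the best the pool ever gets, yet each leftover process wants more r3.
One completion order for the rest: W9, W7. Check, step by step:
  pool = (3, 2)
  W9: need (1, 2) fits (3, 2); releases (3, 3), pool now (6, 5)
  W7: need (4, 2) fits (6, 5); releases (1, 0), pool now (7, 5)
The blocked processes can never fit:
  W5 still needs (8, 6) but only (7, 5) is free — short on r2 and r3
  W3 still needs (0, 9) but only (7, 5) is free — short on r3
  W1 still needs (1, 6) but only (7, 5) is free — short on r3
  W4 still needs (4, 9) but only (7, 5) is free — short on r3
  W2 still needs (1, 6) but only (7, 5) is free — short on r3


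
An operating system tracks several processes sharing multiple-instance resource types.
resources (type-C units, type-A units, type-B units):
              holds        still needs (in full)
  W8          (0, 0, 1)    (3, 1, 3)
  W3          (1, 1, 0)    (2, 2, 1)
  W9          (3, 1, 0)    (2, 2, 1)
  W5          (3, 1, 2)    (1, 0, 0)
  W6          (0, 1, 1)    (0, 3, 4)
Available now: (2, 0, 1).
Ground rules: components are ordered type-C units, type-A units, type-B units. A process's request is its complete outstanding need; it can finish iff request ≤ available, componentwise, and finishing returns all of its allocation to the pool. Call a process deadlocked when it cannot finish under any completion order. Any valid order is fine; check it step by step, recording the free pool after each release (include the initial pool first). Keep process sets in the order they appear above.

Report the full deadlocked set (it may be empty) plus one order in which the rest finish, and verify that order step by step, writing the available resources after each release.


Deadlocked set: W3, W9 and W6.
Key observation: even finishing W5, W8 leaves just (5, 1, 4) free — too little type-A units for any of the remaining processes.
The rest can finish in the order W5, W8. Verifying each step:
  pool = (2, 0, 1)
  W5: need (1, 0, 0) fits (2, 0, 1); releases (3, 1, 2), pool now (5, 1, 3)
  W8: need (3, 1, 3) fits (5, 1, 3); releases (0, 0, 1), pool now (5, 1, 4)
None of the blocked processes ever fits:
  blocked: W3 wants (2, 2, 1), pool (5, 1, 4) — not enough type-A units
  blocked: W9 wants (2, 2, 1), pool (5, 1, 4) — not enough type-A units
  blocked: W6 wants (0, 3, 4), pool (5, 1, 4) — not enough type-A units


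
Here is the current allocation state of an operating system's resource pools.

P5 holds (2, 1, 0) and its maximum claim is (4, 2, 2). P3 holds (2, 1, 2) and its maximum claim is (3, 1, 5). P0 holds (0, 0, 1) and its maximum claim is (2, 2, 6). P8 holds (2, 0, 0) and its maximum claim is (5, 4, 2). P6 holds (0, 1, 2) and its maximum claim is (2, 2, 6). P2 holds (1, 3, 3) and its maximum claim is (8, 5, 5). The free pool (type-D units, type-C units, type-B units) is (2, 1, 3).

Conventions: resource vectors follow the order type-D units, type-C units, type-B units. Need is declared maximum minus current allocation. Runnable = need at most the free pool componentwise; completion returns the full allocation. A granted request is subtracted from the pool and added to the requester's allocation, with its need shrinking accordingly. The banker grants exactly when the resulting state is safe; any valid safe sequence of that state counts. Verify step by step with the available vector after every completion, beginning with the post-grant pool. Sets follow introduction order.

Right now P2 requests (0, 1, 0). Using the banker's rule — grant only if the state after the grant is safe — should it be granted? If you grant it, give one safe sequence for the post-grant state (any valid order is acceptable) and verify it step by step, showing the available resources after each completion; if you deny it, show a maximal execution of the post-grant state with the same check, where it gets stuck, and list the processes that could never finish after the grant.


DENY. Granting would leave the state unsafe.
Key observation: after P3, P5, P6, P0 the pool peaks at (6, 3, 8), and each blocked process is short somewhere: P8 on type-C units; P2 on type-D units.
After a pretend grant, a maximal execution: P3, P5, P6, P0 — then nothing else fits. Walking it through:
  pool = (2, 0, 3)
  P3: need (1, 0, 3) fits (2, 0, 3); releases (2, 1, 2), pool now (4, 1, 5)
  P5: need (2, 1, 2) fits (4, 1, 5); releases (2, 1, 0), pool now (6, 2, 5)
  P6: need (2, 1, 4) fits (6, 2, 5); releases (0, 1, 2), pool now (6, 3, 7)
  P0: need (2, 2, 5) fits (6, 3, 7); releases (0, 0, 1), pool now (6, 3, 8)
  P8 still needs (3, 4, 2) but only (6, 3, 8) is free — short on type-C units
  P2 still needs (7, 1, 2) but only (6, 3, 8) is free — short on type-D units
Had the request been granted, P8 and P2 could never finish.


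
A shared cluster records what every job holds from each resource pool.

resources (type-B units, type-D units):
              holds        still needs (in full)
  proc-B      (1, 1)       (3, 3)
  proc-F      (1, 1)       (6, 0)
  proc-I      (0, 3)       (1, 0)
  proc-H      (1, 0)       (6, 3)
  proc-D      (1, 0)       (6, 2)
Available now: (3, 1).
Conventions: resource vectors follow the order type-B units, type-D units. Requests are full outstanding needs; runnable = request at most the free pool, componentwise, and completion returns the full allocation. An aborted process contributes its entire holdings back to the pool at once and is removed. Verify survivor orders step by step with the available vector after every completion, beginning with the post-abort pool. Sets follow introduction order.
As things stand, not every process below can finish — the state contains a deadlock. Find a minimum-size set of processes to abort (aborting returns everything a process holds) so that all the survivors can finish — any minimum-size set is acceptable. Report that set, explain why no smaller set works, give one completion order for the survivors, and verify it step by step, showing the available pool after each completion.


The answer: abort proc-F and proc-D.
Key observation: the returned (2, 1) from proc-F and proc-D is what brings proc-H — unrunnable before, under any order — into play at step 3.
No one abort is enough; case by case: proc-B alone leaves proc-F blocked (short on type-B units); proc-F alone leaves proc-H blocked (short on type-B units); proc-I alone leaves proc-F blocked (short on type-B units); proc-H alone leaves proc-F blocked (short on type-B units); proc-D alone leaves proc-F blocked (short on type-B units).
The survivors complete as proc-I, proc-B, proc-H. Walking it through (starting from the post-abort pool):
  pool = (5, 2)
  proc-I needs (1, 0) <= (5, 2) -> finishes; pool += (0, 3) = (5, 5)
  proc-B needs (3, 3) <= (5, 5) -> finishes; pool += (1, 1) = (6, 6)
  proc-H needs (6, 3) <= (6, 6) -> finishes; pool += (1, 0) = (7, 6)
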